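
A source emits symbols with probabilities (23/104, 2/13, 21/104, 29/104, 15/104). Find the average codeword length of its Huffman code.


Huffman construction (repeatedly merge the two least-probable nodes; each merge adds 1 bit to every symbol beneath it): 15/104 + 2/13 = 31/104; 21/104 + 23/104 = 11/26; 29/104 + 31/104 = 15/26; 11/26 + 15/26 = 1. Resulting codeword lengths (in the order the probabilities were given): (2, 3, 2, 2, 3). L_avg = sum(p_i * l_i) = 23/104*2 + 2/13*3 + 21/104*2 + 29/104*2 + 15/104*3 = 239/104 = 2.2981

2.2981 bits


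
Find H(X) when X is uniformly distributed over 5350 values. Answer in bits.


H = log2(n) = log2(5350) = 12.3853

12.3853 bits


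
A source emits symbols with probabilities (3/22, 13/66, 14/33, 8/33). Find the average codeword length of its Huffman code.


Huffman construction (repeatedly merge the two least-probable nodes; each merge adds 1 bit to every symbol beneath it): 3/22 + 13/66 = 1/3; 8/33 + 1/3 = 19/33; 14/33 + 19/33 = 1. Resulting codeword lengths (in the order the probabilities were given): (3, 3, 1, 2). L_avg = sum(p_i * l_i) = 3/22*3 + 13/66*3 + 14/33*1 + 8/33*2 = 21/11 = 1.9091

1.9091 bits


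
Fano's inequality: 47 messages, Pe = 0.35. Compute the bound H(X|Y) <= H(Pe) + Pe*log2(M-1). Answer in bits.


H(Pe) = -Pe*log2(Pe) - (1-Pe)*log2(1-Pe) = -0.35*log2(0.35) - 0.65*log2(0.65) = 0.530101 + 0.403967 = 0.9341. Pe*log2(M-1) = 0.35*log2(46) = 1.933247. Bound = H(Pe) + Pe*log2(M-1) = 0.530101 + 0.403967 + 1.933247 = 2.8673

2.8673 bits


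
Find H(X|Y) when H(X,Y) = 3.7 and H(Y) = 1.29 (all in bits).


H(X|Y) = H(X,Y) - H(Y) = 3.7 - 1.29 = 2.41

2.41 bits


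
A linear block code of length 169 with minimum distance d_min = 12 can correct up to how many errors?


Correction capability = floor((d-1)/2) = floor((12-1)/2) = 5

5 errors


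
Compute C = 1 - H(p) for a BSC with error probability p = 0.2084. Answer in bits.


H(p) = -p*log2(p) - (1-p)*log2(1-p) = -0.2084*log2(0.2084) - 0.7916*log2(0.7916) = 0.471520 + 0.266893 = 0.7384. C = 1 - H(p) = 1 - 0.7384 = 0.2616

0.2616 bits


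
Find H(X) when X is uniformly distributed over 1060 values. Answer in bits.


H = log2(n) = log2(1060) = 10.0498

10.0498 bits


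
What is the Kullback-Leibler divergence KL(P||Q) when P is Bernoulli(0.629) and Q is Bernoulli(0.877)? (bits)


KL = p*log2(p/q) + (1-p)*log2((1-p)/(1-q)) = 0.629*log2(0.629/0.877) + 0.371*log2(0.371/0.123) = 0.2893

0.2893 bits


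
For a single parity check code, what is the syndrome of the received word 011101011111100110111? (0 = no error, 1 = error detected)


Syndrome = XOR of all bits = 0 XOR 1 XOR 1 XOR 1 XOR 0 XOR 1 XOR 0 XOR 1 XOR 1 XOR 1 XOR 1 XOR 1 XOR 1 XOR 0 XOR 0 XOR 1 XOR 1 XOR 0 XOR 1 XOR 1 XOR 1 = 1

1


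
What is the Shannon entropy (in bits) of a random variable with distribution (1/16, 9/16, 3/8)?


H = -sum(p_i * log2(p_i)). Terms: -(1/16)*log2(1/16) = 0.250000; -(9/16)*log2(9/16) = 0.466917; -(3/8)*log2(3/8) = 0.530639. H = 0.250000 + 0.466917 + 0.530639 = 1.2476

1.2476 bits


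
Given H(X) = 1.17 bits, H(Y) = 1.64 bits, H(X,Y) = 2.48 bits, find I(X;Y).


I(X;Y) = H(X) + H(Y) - H(X,Y) = 1.17 + 1.64 - 2.48 = 0.33

0.33 bits


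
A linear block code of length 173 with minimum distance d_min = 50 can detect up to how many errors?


Detection capability = d_min - 1 = 50 - 1 = 49

49 errors


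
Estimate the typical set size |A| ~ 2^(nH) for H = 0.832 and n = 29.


log2|A_typical| = nH = 29 * 0.832 = 24.128, so |A_typical| ~ 2^24.128 = 1.833e+07

1.833e+07


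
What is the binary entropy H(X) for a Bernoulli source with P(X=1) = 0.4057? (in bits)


H = -p*log2(p) - (1-p)*log2(1-p). -0.4057*log2(0.4057) = 0.528025; -0.5943*log2(0.5943) = 0.446163. H = 0.528025 + 0.446163 = 0.9742

0.9742 bits


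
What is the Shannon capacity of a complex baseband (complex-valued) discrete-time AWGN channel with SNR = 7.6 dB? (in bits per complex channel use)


SNR_linear = 10^(7.6/10) = 5.7544; C = log2(1 + SNR_linear) = log2(1 + 5.7544) = 2.7558

2.7558 bits/channel use


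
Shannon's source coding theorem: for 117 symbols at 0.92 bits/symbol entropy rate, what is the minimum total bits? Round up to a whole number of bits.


Minimum bits >= n * H = 117 * 0.92 = 107.64, rounded up to a whole number of bits = 108

108 bits


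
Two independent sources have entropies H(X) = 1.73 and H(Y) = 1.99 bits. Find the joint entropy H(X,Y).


For independent variables, H(X,Y) = H(X) + H(Y) = 1.73 + 1.99 = 3.72

3.72 bits


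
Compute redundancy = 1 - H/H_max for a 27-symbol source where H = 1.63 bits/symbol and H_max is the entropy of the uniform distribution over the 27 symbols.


H_max = log2(K) = log2(27) = 4.7549 bits/symbol. Redundancy = 1 - H/H_max = 1 - 1.63/4.7549 = 1 - 0.3428 = 0.6572

0.6572


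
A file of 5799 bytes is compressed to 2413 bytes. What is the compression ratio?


Ratio = original / compressed = 5799 / 2413 = 2.4032

2.4032


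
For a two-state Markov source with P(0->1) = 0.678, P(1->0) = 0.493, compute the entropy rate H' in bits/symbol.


Stationary distribution: pi_0 = p10/(p01+p10) = 0.421, pi_1 = 0.579. Entropy rate H' = pi_0*H(p01) + pi_1*H(p10) = 0.421*0.9065 + 0.579*0.9999 = 0.9606

0.9606 bits/symbol


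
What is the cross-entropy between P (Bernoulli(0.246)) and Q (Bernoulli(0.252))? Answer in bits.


H(P,Q) = -p*log2(q) - (1-p)*log2(1-q). -0.246*log2(0.252) = 0.489172; -0.754*log2(0.748) = 0.315843. H(P,Q) = 0.489172 + 0.315843 = 0.805

0.805 bits


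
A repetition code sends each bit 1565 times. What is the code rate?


Rate = k/n = 1/1565

1/1565


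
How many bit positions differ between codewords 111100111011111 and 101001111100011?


Count differing positions: . ^ . ^ . ^ . . . ^ ^ ^ ^ . . = 7 differences

7


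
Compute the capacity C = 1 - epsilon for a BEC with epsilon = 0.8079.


C = 1 - epsilon = 1 - 0.8079 = 0.1921

0.1921 bits


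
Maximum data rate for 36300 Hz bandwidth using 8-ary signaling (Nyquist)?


Rate = 2 * B * log2(M) = 2 * 36300 * 3.0 = 217800.0

217800.0 bps


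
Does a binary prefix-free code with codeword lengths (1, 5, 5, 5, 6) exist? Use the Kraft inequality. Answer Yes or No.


Kraft sum = sum(2^(-l_i)) = 0.6094, need <= 1. Result: satisfied (a binary prefix-free code with these lengths exists)

Yes


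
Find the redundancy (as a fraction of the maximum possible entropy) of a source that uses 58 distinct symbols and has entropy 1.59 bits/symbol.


H_max = log2(K) = log2(58) = 5.858 bits/symbol. Redundancy = 1 - H/H_max = 1 - 1.59/5.858 = 1 - 0.2714 = 0.7286

0.7286


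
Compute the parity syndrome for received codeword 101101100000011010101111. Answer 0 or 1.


Syndrome = XOR of all bits = 1 XOR 0 XOR 1 XOR 1 XOR 0 XOR 1 XOR 1 XOR 0 XOR 0 XOR 0 XOR 0 XOR 0 XOR 0 XOR 1 XOR 1 XOR 0 XOR 1 XOR 0 XOR 1 XOR 0 XOR 1 XOR 1 XOR 1 XOR 1 = 1

1


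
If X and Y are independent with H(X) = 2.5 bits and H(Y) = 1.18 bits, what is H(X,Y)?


For independent variables, H(X,Y) = H(X) + H(Y) = 2.5 + 1.18 = 3.68

3.68 bits


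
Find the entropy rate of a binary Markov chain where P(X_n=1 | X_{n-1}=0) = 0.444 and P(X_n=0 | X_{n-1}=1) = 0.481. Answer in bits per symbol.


Stationary distribution: pi_0 = p10/(p01+p10) = 0.52, pi_1 = 0.48. Entropy rate H' = pi_0*H(p01) + pi_1*H(p10) = 0.52*0.9909 + 0.48*0.999 = 0.9948

0.9948 bits/symbol


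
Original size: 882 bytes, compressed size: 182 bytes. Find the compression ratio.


Ratio = original / compressed = 882 / 182 = 4.8462

4.8462


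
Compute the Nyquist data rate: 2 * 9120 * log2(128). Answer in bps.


Rate = 2 * B * log2(M) = 2 * 9120 * 7.0 = 127680.0

127680.0 bps


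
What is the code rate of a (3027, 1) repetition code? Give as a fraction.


Rate = k/n = 1/3027

1/3027


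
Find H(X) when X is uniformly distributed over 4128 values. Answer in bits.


H = log2(n) = log2(4128) = 12.0112

12.0112 bits


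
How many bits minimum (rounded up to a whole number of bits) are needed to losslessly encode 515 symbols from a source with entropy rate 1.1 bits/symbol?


Minimum bits >= n * H = 515 * 1.1 = 566.5, rounded up to a whole number of bits = 567

567 bits


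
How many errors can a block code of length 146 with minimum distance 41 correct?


Correction capability = floor((d-1)/2) = floor((41-1)/2) = 20

20 errors


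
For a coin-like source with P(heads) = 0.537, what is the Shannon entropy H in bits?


H = -p*log2(p) - (1-p)*log2(1-p). -0.537*log2(0.537) = 0.481692; -0.463*log2(0.463) = 0.514354. H = 0.481692 + 0.514354 = 0.996

0.996 bits


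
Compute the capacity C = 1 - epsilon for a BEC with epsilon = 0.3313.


C = 1 - epsilon = 1 - 0.3313 = 0.6687

0.6687 bits


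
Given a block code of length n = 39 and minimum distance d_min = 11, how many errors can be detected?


Detection capability = d_min - 1 = 11 - 1 = 10

10 errors


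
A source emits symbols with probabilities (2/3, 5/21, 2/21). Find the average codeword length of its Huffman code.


Huffman construction (repeatedly merge the two least-probable nodes; each merge adds 1 bit to every symbol beneath it): 2/21 + 5/21 = 1/3; 1/3 + 2/3 = 1. Resulting codeword lengths (in the order the probabilities were given): (1, 2, 2). L_avg = sum(p_i * l_i) = 2/3*1 + 5/21*2 + 2/21*2 = 4/3 = 1.3333

1.3333 bits


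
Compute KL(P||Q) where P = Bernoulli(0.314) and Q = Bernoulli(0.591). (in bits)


KL = p*log2(p/q) + (1-p)*log2((1-p)/(1-q)) = 0.314*log2(0.314/0.591) + 0.686*log2(0.686/0.409) = 0.2253

0.2253 bits


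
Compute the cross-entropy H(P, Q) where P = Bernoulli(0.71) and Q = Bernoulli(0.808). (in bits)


H(P,Q) = -p*log2(q) - (1-p)*log2(1-q). -0.71*log2(0.808) = 0.218377; -0.29*log2(0.192) = 0.690438. H(P,Q) = 0.218377 + 0.690438 = 0.9088

0.9088 bits


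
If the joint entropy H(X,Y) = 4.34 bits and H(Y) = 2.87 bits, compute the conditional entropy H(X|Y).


H(X|Y) = H(X,Y) - H(Y) = 4.34 - 2.87 = 1.47

1.47 bits


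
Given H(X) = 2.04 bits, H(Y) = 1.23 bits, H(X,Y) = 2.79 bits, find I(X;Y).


I(X;Y) = H(X) + H(Y) - H(X,Y) = 2.04 + 1.23 - 2.79 = 0.48

0.48 bits


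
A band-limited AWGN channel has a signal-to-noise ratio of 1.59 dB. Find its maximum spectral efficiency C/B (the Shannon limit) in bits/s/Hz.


SNR_linear = 10^(1.59/10) = 1.4421; C/B = log2(1 + SNR_linear) = log2(1 + 1.4421) = 1.2881

1.2881 bits/s/Hz


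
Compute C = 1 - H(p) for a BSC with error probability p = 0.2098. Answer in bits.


H(p) = -p*log2(p) - (1-p)*log2(1-p) = -0.2098*log2(0.2098) - 0.7902*log2(0.7902) = 0.472661 + 0.268439 = 0.7411. C = 1 - H(p) = 1 - 0.7411 = 0.2589

0.2589 bits


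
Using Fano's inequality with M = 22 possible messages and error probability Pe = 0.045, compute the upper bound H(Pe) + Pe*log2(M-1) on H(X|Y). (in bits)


H(Pe) = -Pe*log2(Pe) - (1-Pe)*log2(1-Pe) = -0.045*log2(0.045) - 0.955*log2(0.955) = 0.201327 + 0.063438 = 0.2648. Pe*log2(M-1) = 0.045*log2(21) = 0.197654. Bound = H(Pe) + Pe*log2(M-1) = 0.201327 + 0.063438 + 0.197654 = 0.4624

0.4624 bits


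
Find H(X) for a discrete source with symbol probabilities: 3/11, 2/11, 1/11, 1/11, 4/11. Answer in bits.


H = -sum(p_i * log2(p_i)). Terms: -(3/11)*log2(3/11) = 0.511219; -(2/11)*log2(2/11) = 0.447169; -(1/11)*log2(1/11) = 0.314494; -(1/11)*log2(1/11) = 0.314494; -(4/11)*log2(4/11) = 0.530702. H = 0.511219 + 0.447169 + 0.314494 + 0.314494 + 0.530702 = 2.1181

2.1181 bits


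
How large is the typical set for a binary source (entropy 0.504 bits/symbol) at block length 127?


log2|A_typical| = nH = 127 * 0.504 = 64.008, so |A_typical| ~ 2^64.008 = 1.855e+19

1.855e+19


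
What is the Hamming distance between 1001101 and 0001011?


Count differing positions: ^ . . . ^ ^ . = 3 differences

3


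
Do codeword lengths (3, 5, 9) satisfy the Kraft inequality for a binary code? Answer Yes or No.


Kraft sum = sum(2^(-l_i)) = 0.1582, need <= 1. Result: satisfied (a binary prefix-free code with these lengths exists)

Yes


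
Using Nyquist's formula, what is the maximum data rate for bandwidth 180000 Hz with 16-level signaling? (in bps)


Rate = 2 * B * log2(M) = 2 * 180000 * 4.0 = 1440000.0

1440000.0 bps


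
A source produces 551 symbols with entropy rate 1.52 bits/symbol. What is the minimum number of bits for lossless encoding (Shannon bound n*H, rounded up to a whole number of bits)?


Minimum bits >= n * H = 551 * 1.52 = 837.52, rounded up to a whole number of bits = 838

838 bits


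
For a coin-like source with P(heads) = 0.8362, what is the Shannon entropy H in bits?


H = -p*log2(p) - (1-p)*log2(1-p). -0.8362*log2(0.8362) = 0.215807; -0.1638*log2(0.1638) = 0.427517. H = 0.215807 + 0.427517 = 0.6433

0.6433 bits


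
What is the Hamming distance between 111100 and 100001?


Count differing positions: . ^ ^ ^ . ^ = 4 differences

4


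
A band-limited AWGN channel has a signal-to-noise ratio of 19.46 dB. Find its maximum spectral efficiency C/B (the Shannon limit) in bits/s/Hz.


SNR_linear = 10^(19.46/10) = 88.308; C/B = log2(1 + SNR_linear) = log2(1 + 88.308) = 6.4807

6.4807 bits/s/Hz


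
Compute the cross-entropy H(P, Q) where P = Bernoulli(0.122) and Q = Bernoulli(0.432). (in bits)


H(P,Q) = -p*log2(q) - (1-p)*log2(1-q). -0.122*log2(0.432) = 0.147729; -0.878*log2(0.568) = 0.716481. H(P,Q) = 0.147729 + 0.716481 = 0.8642

0.8642 bits


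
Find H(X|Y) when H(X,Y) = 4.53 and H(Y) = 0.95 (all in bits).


H(X|Y) = H(X,Y) - H(Y) = 4.53 - 0.95 = 3.58

3.58 bits


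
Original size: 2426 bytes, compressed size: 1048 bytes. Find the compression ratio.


Ratio = original / compressed = 2426 / 1048 = 2.3149

2.3149


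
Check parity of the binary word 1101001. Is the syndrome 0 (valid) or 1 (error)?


Syndrome = XOR of all bits = 1 XOR 1 XOR 0 XOR 1 XOR 0 XOR 0 XOR 1 = 0

0


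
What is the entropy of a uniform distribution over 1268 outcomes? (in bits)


H = log2(n) = log2(1268) = 10.3083

10.3083 bits


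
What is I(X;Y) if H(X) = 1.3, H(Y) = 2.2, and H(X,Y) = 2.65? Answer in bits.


I(X;Y) = H(X) + H(Y) - H(X,Y) = 1.3 + 2.2 - 2.65 = 0.85

0.85 bits


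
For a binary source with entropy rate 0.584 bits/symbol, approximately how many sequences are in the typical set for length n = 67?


log2|A_typical| = nH = 67 * 0.584 = 39.128, so |A_typical| ~ 2^39.128 = 6.008e+11

6.008e+11


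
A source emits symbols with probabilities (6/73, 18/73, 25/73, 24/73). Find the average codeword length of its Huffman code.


Huffman construction (repeatedly merge the two least-probable nodes; each merge adds 1 bit to every symbol beneath it): 6/73 + 18/73 = 24/73; 24/73 + 24/73 = 48/73; 25/73 + 48/73 = 1. Resulting codeword lengths (in the order the probabilities were given): (3, 3, 1, 2). L_avg = sum(p_i * l_i) = 6/73*3 + 18/73*3 + 25/73*1 + 24/73*2 = 145/73 = 1.9863

1.9863 bits


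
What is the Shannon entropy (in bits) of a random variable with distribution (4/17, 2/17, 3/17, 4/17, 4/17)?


H = -sum(p_i * log2(p_i)). Terms: -(4/17)*log2(4/17) = 0.491168; -(2/17)*log2(2/17) = 0.363231; -(3/17)*log2(3/17) = 0.441618; -(4/17)*log2(4/17) = 0.491168; -(4/17)*log2(4/17) = 0.491168. H = 0.491168 + 0.363231 + 0.441618 + 0.491168 + 0.491168 = 2.2784

2.2784 bits


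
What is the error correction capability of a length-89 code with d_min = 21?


Correction capability = floor((d-1)/2) = floor((21-1)/2) = 10

10 errors


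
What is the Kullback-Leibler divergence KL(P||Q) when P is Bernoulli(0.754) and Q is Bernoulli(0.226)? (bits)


KL = p*log2(p/q) + (1-p)*log2((1-p)/(1-q)) = 0.754*log2(0.754/0.226) + 0.246*log2(0.246/0.774) = 0.9038

0.9038 bits


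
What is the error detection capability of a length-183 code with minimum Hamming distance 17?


Detection capability = d_min - 1 = 17 - 1 = 16

16 errors


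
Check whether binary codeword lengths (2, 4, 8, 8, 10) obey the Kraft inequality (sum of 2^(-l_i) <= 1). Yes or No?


Kraft sum = sum(2^(-l_i)) = 0.3213, need <= 1. Result: satisfied (a binary prefix-free code with these lengths exists)

Yes


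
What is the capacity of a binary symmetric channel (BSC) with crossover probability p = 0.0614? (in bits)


H(p) = -p*log2(p) - (1-p)*log2(1-p) = -0.0614*log2(0.0614) - 0.9386*log2(0.9386) = 0.247173 + 0.085805 = 0.333. C = 1 - H(p) = 1 - 0.333 = 0.667

0.667 bits


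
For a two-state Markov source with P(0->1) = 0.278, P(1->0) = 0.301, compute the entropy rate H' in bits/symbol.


Stationary distribution: pi_0 = p10/(p01+p10) = 0.5199, pi_1 = 0.4801. Entropy rate H' = pi_0*H(p01) + pi_1*H(p10) = 0.5199*0.8527 + 0.4801*0.8825 = 0.867

0.867 bits/symbol


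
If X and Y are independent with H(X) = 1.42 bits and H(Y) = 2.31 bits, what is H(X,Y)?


For independent variables, H(X,Y) = H(X) + H(Y) = 1.42 + 2.31 = 3.73

3.73 bits


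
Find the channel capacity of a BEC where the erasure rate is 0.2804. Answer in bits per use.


C = 1 - epsilon = 1 - 0.2804 = 0.7196

0.7196 bits


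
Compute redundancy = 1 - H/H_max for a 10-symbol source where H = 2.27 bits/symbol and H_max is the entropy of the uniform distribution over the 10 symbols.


H_max = log2(K) = log2(10) = 3.3219 bits/symbol. Redundancy = 1 - H/H_max = 1 - 2.27/3.3219 = 1 - 0.6833 = 0.3167

0.3167


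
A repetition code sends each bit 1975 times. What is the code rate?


Rate = k/n = 1/1975

1/1975


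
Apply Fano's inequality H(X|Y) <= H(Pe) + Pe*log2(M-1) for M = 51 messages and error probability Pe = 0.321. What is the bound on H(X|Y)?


H(Pe) = -Pe*log2(Pe) - (1-Pe)*log2(1-Pe) = -0.321*log2(0.321) - 0.679*log2(0.679) = 0.526233 + 0.379233 = 0.9055. Pe*log2(M-1) = 0.321*log2(50) = 1.811678. Bound = H(Pe) + Pe*log2(M-1) = 0.526233 + 0.379233 + 1.811678 = 2.7171

2.7171 bits


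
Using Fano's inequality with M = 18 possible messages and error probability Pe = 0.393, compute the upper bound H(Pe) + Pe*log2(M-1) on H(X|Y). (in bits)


H(Pe) = -Pe*log2(Pe) - (1-Pe)*log2(1-Pe) = -0.393*log2(0.393) - 0.607*log2(0.607) = 0.529528 + 0.437181 = 0.9667. Pe*log2(M-1) = 0.393*log2(17) = 1.606373. Bound = H(Pe) + Pe*log2(M-1) = 0.529528 + 0.437181 + 1.606373 = 2.5731

2.5731 bits


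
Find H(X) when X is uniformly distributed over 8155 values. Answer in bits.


H = log2(n) = log2(8155) = 12.9935

12.9935 bits


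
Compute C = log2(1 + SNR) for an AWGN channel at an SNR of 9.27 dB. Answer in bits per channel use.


SNR_linear = 10^(9.27/10) = 8.4528; C = log2(1 + SNR_linear) = log2(1 + 8.4528) = 3.2407

3.2407 bits/channel use


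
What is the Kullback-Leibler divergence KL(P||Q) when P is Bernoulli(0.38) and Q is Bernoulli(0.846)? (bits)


KL = p*log2(p/q) + (1-p)*log2((1-p)/(1-q)) = 0.38*log2(0.38/0.846) + 0.62*log2(0.62/0.154) = 0.807

0.807 bits


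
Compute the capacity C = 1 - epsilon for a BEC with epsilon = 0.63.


C = 1 - epsilon = 1 - 0.63 = 0.37

0.37 bits


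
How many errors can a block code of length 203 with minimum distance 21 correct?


Correction capability = floor((d-1)/2) = floor((21-1)/2) = 10

10 errors


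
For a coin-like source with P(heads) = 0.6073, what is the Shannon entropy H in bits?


H = -p*log2(p) - (1-p)*log2(1-p). -0.6073*log2(0.6073) = 0.436964; -0.3927*log2(0.3927) = 0.529556. H = 0.436964 + 0.529556 = 0.9665

0.9665 bits


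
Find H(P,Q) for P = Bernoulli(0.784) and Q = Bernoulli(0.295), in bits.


H(P,Q) = -p*log2(q) - (1-p)*log2(1-q). -0.784*log2(0.295) = 1.380791; -0.216*log2(0.705) = 0.108930. H(P,Q) = 1.380791 + 0.108930 = 1.4897

1.4897 bits


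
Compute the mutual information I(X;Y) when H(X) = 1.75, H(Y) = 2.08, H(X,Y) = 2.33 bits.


I(X;Y) = H(X) + H(Y) - H(X,Y) = 1.75 + 2.08 - 2.33 = 1.5

1.5 bits


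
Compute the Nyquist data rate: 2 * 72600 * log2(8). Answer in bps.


Rate = 2 * B * log2(M) = 2 * 72600 * 3.0 = 435600.0

435600.0 bps


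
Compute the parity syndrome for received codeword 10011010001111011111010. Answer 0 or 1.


Syndrome = XOR of all bits = 1 XOR 0 XOR 0 XOR 1 XOR 1 XOR 0 XOR 1 XOR 0 XOR 0 XOR 0 XOR 1 XOR 1 XOR 1 XOR 1 XOR 0 XOR 1 XOR 1 XOR 1 XOR 1 XOR 1 XOR 0 XOR 1 XOR 0 = 0

0


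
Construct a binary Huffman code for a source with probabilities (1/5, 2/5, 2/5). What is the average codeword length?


Huffman construction (repeatedly merge the two least-probable nodes; each merge adds 1 bit to every symbol beneath it): 1/5 + 2/5 = 3/5; 2/5 + 3/5 = 1. Resulting codeword lengths (in the order the probabilities were given): (2, 2, 1). L_avg = sum(p_i * l_i) = 1/5*2 + 2/5*2 + 2/5*1 = 8/5 = 1.6

1.6 bits


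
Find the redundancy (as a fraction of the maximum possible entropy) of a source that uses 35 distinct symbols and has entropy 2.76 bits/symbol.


H_max = log2(K) = log2(35) = 5.1293 bits/symbol. Redundancy = 1 - H/H_max = 1 - 2.76/5.1293 = 1 - 0.5381 = 0.4619

0.4619


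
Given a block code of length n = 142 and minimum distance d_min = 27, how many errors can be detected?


Detection capability = d_min - 1 = 27 - 1 = 26

26 errors


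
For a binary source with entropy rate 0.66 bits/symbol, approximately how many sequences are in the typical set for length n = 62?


log2|A_typical| = nH = 62 * 0.66 = 40.92, so |A_typical| ~ 2^40.92 = 2.080e+12

2.080e+12


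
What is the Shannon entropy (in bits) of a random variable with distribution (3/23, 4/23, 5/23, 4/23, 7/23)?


H = -sum(p_i * log2(p_i)). Terms: -(3/23)*log2(3/23) = 0.383296; -(4/23)*log2(4/23) = 0.438880; -(5/23)*log2(5/23) = 0.478616; -(4/23)*log2(4/23) = 0.438880; -(7/23)*log2(7/23) = 0.522324. H = 0.383296 + 0.438880 + 0.478616 + 0.438880 + 0.522324 = 2.262

2.262 bits


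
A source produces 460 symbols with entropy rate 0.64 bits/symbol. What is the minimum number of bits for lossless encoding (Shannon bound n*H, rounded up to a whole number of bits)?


Minimum bits >= n * H = 460 * 0.64 = 294.4, rounded up to a whole number of bits = 295

295 bits


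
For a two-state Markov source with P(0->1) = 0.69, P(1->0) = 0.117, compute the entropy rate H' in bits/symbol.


Stationary distribution: pi_0 = p10/(p01+p10) = 0.145, pi_1 = 0.855. Entropy rate H' = pi_0*H(p01) + pi_1*H(p10) = 0.145*0.8932 + 0.855*0.5207 = 0.5747

0.5747 bits/symbol


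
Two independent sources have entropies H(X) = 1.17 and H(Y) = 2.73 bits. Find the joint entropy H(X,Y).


For independent variables, H(X,Y) = H(X) + H(Y) = 1.17 + 2.73 = 3.9

3.9 bits


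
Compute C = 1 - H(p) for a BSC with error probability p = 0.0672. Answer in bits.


H(p) = -p*log2(p) - (1-p)*log2(1-p) = -0.0672*log2(0.0672) - 0.9328*log2(0.9328) = 0.261771 + 0.093616 = 0.3554. C = 1 - H(p) = 1 - 0.3554 = 0.6446

0.6446 bits


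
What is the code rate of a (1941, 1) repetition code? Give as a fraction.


Rate = k/n = 1/1941

1/1941


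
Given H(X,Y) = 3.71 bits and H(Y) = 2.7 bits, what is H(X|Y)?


H(X|Y) = H(X,Y) - H(Y) = 3.71 - 2.7 = 1.01

1.01 bits


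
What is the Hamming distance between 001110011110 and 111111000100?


Count differing positions: ^ ^ . . . ^ . ^ ^ . ^ . = 6 differences

6


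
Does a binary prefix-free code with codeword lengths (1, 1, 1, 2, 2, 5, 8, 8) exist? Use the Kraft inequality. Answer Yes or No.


Kraft sum = sum(2^(-l_i)) = 2.0391, need <= 1. Result: violated (a binary prefix-free code with these lengths cannot exist)

No


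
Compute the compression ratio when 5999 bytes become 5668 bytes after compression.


Ratio = original / compressed = 5999 / 5668 = 1.0584

1.0584


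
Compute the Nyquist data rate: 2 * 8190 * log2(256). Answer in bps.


Rate = 2 * B * log2(M) = 2 * 8190 * 8.0 = 131040.0

131040.0 bps


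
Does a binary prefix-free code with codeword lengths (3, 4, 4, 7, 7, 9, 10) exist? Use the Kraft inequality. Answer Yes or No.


Kraft sum = sum(2^(-l_i)) = 0.2686, need <= 1. Result: satisfied (a binary prefix-free code with these lengths exists)

Yes


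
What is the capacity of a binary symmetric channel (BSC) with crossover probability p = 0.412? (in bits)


H(p) = -p*log2(p) - (1-p)*log2(1-p) = -0.412*log2(0.412) - 0.588*log2(0.588) = 0.527065 + 0.450474 = 0.9775. C = 1 - H(p) = 1 - 0.9775 = 0.0225

0.0225 bits


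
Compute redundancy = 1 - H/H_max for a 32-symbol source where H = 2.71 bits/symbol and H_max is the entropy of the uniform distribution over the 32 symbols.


H_max = log2(K) = log2(32) = 5.0 bits/symbol. Redundancy = 1 - H/H_max = 1 - 2.71/5.0 = 1 - 0.542 = 0.458

0.458


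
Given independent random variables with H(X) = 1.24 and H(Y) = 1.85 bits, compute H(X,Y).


For independent variables, H(X,Y) = H(X) + H(Y) = 1.24 + 1.85 = 3.09

3.09 bits


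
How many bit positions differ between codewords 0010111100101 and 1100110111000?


Count differing positions: ^ ^ ^ . . . ^ . ^ ^ ^ . ^ = 8 differences

8


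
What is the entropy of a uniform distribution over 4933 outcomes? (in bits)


H = log2(n) = log2(4933) = 12.2682

12.2682 bits


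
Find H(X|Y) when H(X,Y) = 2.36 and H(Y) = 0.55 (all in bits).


H(X|Y) = H(X,Y) - H(Y) = 2.36 - 0.55 = 1.81

1.81 bits


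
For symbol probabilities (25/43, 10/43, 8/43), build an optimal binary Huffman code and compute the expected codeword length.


Huffman construction (repeatedly merge the two least-probable nodes; each merge adds 1 bit to every symbol beneath it): 8/43 + 10/43 = 18/43; 18/43 + 25/43 = 1. Resulting codeword lengths (in the order the probabilities were given): (1, 2, 2). L_avg = sum(p_i * l_i) = 25/43*1 + 10/43*2 + 8/43*2 = 61/43 = 1.4186

1.4186 bits


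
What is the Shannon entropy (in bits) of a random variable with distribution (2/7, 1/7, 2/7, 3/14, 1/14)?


H = -sum(p_i * log2(p_i)). Terms: -(2/7)*log2(2/7) = 0.516387; -(1/7)*log2(1/7) = 0.401051; -(2/7)*log2(2/7) = 0.516387; -(3/14)*log2(3/14) = 0.476227; -(1/14)*log2(1/14) = 0.271954. H = 0.516387 + 0.401051 + 0.516387 + 0.476227 + 0.271954 = 2.182

2.182 bits


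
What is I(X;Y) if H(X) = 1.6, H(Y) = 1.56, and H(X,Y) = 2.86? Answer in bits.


I(X;Y) = H(X) + H(Y) - H(X,Y) = 1.6 + 1.56 - 2.86 = 0.3

0.3 bits


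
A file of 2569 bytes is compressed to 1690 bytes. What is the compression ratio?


Ratio = original / compressed = 2569 / 1690 = 1.5201

1.5201


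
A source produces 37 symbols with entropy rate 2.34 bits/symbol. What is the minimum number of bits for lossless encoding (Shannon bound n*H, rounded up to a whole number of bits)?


Minimum bits >= n * H = 37 * 2.34 = 86.58, rounded up to a whole number of bits = 87

87 bits


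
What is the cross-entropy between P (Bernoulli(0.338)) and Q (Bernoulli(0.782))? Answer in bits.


H(P,Q) = -p*log2(q) - (1-p)*log2(1-q). -0.338*log2(0.782) = 0.119909; -0.662*log2(0.218) = 1.454811. H(P,Q) = 0.119909 + 1.454811 = 1.5747

1.5747 bits


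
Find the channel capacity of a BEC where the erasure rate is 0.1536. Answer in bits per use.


C = 1 - epsilon = 1 - 0.1536 = 0.8464

0.8464 bits


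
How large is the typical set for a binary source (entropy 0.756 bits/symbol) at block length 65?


log2|A_typical| = nH = 65 * 0.756 = 49.14, so |A_typical| ~ 2^49.14 = 6.203e+14

6.203e+14


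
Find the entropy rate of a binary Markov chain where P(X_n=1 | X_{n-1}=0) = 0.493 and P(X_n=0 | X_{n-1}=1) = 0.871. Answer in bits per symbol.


Stationary distribution: pi_0 = p10/(p01+p10) = 0.6386, pi_1 = 0.3614. Entropy rate H' = pi_0*H(p01) + pi_1*H(p10) = 0.6386*0.9999 + 0.3614*0.5547 = 0.839

0.839 bits/symbol


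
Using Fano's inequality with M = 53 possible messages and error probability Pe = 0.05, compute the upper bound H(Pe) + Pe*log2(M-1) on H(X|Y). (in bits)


H(Pe) = -Pe*log2(Pe) - (1-Pe)*log2(1-Pe) = -0.05*log2(0.05) - 0.95*log2(0.95) = 0.216096 + 0.070301 = 0.2864. Pe*log2(M-1) = 0.05*log2(52) = 0.285022. Bound = H(Pe) + Pe*log2(M-1) = 0.216096 + 0.070301 + 0.285022 = 0.5714

0.5714 bits


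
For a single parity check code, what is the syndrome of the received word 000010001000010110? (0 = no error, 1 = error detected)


Syndrome = XOR of all bits = 0 XOR 0 XOR 0 XOR 0 XOR 1 XOR 0 XOR 0 XOR 0 XOR 1 XOR 0 XOR 0 XOR 0 XOR 0 XOR 1 XOR 0 XOR 1 XOR 1 XOR 0 = 1

1


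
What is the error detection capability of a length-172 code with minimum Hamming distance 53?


Detection capability = d_min - 1 = 53 - 1 = 52

52 errors


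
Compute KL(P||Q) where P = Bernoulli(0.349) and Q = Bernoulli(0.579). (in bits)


KL = p*log2(p/q) + (1-p)*log2((1-p)/(1-q)) = 0.349*log2(0.349/0.579) + 0.651*log2(0.651/0.421) = 0.1545

0.1545 bits


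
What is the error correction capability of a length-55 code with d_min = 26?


Correction capability = floor((d-1)/2) = floor((26-1)/2) = 12

12 errors


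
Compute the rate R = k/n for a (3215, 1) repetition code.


Rate = k/n = 1/3215

1/3215


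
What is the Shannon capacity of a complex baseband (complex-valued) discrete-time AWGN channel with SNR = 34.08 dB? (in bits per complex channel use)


SNR_linear = 10^(34.08/10) = 2558.5859; C = log2(1 + SNR_linear) = log2(1 + 2558.5859) = 11.3217

11.3217 bits/channel use


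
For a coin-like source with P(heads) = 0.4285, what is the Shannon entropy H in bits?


H = -p*log2(p) - (1-p)*log2(1-p). -0.4285*log2(0.4285) = 0.523898; -0.5715*log2(0.5715) = 0.461300. H = 0.523898 + 0.461300 = 0.9852

0.9852 bits


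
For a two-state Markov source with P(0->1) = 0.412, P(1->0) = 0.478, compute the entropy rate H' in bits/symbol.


Stationary distribution: pi_0 = p10/(p01+p10) = 0.5371, pi_1 = 0.4629. Entropy rate H' = pi_0*H(p01) + pi_1*H(p10) = 0.5371*0.9775 + 0.4629*0.9986 = 0.9873

0.9873 bits/symbol


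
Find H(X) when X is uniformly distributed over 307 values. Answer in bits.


H = log2(n) = log2(307) = 8.2621

8.2621 bits


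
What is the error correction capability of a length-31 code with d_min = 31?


Correction capability = floor((d-1)/2) = floor((31-1)/2) = 15

15 errors


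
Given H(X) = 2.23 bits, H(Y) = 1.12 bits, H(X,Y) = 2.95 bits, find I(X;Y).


I(X;Y) = H(X) + H(Y) - H(X,Y) = 2.23 + 1.12 - 2.95 = 0.4

0.4 bits


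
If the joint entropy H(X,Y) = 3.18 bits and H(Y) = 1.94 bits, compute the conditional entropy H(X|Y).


H(X|Y) = H(X,Y) - H(Y) = 3.18 - 1.94 = 1.24

1.24 bits


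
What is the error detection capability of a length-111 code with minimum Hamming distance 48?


Detection capability = d_min - 1 = 48 - 1 = 47

47 errors


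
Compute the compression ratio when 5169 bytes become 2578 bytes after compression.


Ratio = original / compressed = 5169 / 2578 = 2.005

2.005


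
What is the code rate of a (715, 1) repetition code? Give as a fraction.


Rate = k/n = 1/715

1/715


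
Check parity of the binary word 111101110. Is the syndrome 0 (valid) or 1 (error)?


Syndrome = XOR of all bits = 1 XOR 1 XOR 1 XOR 1 XOR 0 XOR 1 XOR 1 XOR 1 XOR 0 = 1

1


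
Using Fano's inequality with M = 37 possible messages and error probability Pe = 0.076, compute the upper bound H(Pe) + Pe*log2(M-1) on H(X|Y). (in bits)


H(Pe) = -Pe*log2(Pe) - (1-Pe)*log2(1-Pe) = -0.076*log2(0.076) - 0.924*log2(0.924) = 0.282557 + 0.105369 = 0.3879. Pe*log2(M-1) = 0.076*log2(36) = 0.392914. Bound = H(Pe) + Pe*log2(M-1) = 0.282557 + 0.105369 + 0.392914 = 0.7808

0.7808 bits


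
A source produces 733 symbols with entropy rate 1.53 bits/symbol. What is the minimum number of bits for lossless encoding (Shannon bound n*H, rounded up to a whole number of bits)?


Minimum bits >= n * H = 733 * 1.53 = 1121.49, rounded up to a whole number of bits = 1122

1122 bits


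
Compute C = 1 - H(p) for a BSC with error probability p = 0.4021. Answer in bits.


H(p) = -p*log2(p) - (1-p)*log2(1-p) = -0.4021*log2(0.4021) - 0.5979*log2(0.5979) = 0.528510 + 0.443656 = 0.9722. C = 1 - H(p) = 1 - 0.9722 = 0.0278

0.0278 bits


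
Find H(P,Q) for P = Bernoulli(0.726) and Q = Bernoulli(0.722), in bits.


H(P,Q) = -p*log2(q) - (1-p)*log2(1-q). -0.726*log2(0.722) = 0.341169; -0.274*log2(0.278) = 0.506035. H(P,Q) = 0.341169 + 0.506035 = 0.8472

0.8472 bits


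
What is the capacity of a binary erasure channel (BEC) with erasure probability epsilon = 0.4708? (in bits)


C = 1 - epsilon = 1 - 0.4708 = 0.5292

0.5292 bits


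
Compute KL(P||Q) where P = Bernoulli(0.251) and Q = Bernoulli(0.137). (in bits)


KL = p*log2(p/q) + (1-p)*log2((1-p)/(1-q)) = 0.251*log2(0.251/0.137) + 0.749*log2(0.749/0.863) = 0.0662

0.0662 bits


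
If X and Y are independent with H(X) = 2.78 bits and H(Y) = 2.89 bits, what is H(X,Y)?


For independent variables, H(X,Y) = H(X) + H(Y) = 2.78 + 2.89 = 5.67

5.67 bits


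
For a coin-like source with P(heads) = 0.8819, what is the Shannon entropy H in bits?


H = -p*log2(p) - (1-p)*log2(1-p). -0.8819*log2(0.8819) = 0.159900; -0.1181*log2(0.1181) = 0.363975. H = 0.159900 + 0.363975 = 0.5239

0.5239 bits


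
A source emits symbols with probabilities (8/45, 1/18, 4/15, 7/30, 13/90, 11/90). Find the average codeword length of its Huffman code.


Huffman construction (repeatedly merge the two least-probable nodes; each merge adds 1 bit to every symbol beneath it): 1/18 + 11/90 = 8/45; 13/90 + 8/45 = 29/90; 8/45 + 7/30 = 37/90; 4/15 + 29/90 = 53/90; 37/90 + 53/90 = 1. Resulting codeword lengths (in the order the probabilities were given): (3, 3, 2, 2, 3, 3). L_avg = sum(p_i * l_i) = 8/45*3 + 1/18*3 + 4/15*2 + 7/30*2 + 13/90*3 + 11/90*3 = 5/2 = 2.5

2.5 bits


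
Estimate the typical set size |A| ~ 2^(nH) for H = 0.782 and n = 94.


log2|A_typical| = nH = 94 * 0.782 = 73.508, so |A_typical| ~ 2^73.508 = 1.343e+22

1.343e+22


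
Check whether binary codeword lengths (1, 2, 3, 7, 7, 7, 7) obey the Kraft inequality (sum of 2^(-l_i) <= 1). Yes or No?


Kraft sum = sum(2^(-l_i)) = 0.9062, need <= 1. Result: satisfied (a binary prefix-free code with these lengths exists)

Yes


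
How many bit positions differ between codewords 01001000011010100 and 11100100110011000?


Count differing positions: ^ . ^ . ^ ^ . . ^ . ^ . . ^ ^ . . = 8 differences

8


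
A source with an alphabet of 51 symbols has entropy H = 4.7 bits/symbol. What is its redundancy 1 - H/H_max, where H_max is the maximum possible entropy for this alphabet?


H_max = log2(K) = log2(51) = 5.6724 bits/symbol. Redundancy = 1 - H/H_max = 1 - 4.7/5.6724 = 1 - 0.8286 = 0.1714

0.1714


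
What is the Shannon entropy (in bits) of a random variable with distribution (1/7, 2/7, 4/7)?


H = -sum(p_i * log2(p_i)). Terms: -(1/7)*log2(1/7) = 0.401051; -(2/7)*log2(2/7) = 0.516387; -(4/7)*log2(4/7) = 0.461346. H = 0.401051 + 0.516387 + 0.461346 = 1.3788

1.3788 bits


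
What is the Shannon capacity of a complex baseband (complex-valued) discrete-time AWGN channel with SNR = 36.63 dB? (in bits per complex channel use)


SNR_linear = 10^(36.63/10) = 4602.5657; C = log2(1 + SNR_linear) = log2(1 + 4602.5657) = 12.1685

12.1685 bits/channel use


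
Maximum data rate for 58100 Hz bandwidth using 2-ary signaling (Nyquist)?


Rate = 2 * B * log2(M) = 2 * 58100 * 1.0 = 116200.0

116200.0 bps


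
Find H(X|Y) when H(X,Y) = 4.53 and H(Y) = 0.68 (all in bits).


H(X|Y) = H(X,Y) - H(Y) = 4.53 - 0.68 = 3.85

3.85 bits


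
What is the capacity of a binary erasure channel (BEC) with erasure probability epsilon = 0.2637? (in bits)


C = 1 - epsilon = 1 - 0.2637 = 0.7363

0.7363 bits


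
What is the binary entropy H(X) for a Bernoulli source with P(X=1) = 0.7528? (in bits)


H = -p*log2(p) - (1-p)*log2(1-p). -0.7528*log2(0.7528) = 0.308393; -0.2472*log2(0.2472) = 0.498417. H = 0.308393 + 0.498417 = 0.8068

0.8068 bits


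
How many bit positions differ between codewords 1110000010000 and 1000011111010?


Count differing positions: . ^ ^ . . ^ ^ ^ . ^ . ^ . = 7 differences

7


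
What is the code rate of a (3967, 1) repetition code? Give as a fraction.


Rate = k/n = 1/3967

1/3967


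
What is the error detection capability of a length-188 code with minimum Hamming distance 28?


Detection capability = d_min - 1 = 28 - 1 = 27

27 errors


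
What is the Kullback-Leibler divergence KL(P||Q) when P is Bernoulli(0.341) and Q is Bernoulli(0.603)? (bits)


KL = p*log2(p/q) + (1-p)*log2((1-p)/(1-q)) = 0.341*log2(0.341/0.603) + 0.659*log2(0.659/0.397) = 0.2014

0.2014 bits


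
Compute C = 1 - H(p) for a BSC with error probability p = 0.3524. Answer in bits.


H(p) = -p*log2(p) - (1-p)*log2(1-p) = -0.3524*log2(0.3524) - 0.6476*log2(0.6476) = 0.530261 + 0.405932 = 0.9362. C = 1 - H(p) = 1 - 0.9362 = 0.0638

0.0638 bits


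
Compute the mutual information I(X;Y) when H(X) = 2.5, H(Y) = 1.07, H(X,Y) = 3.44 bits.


I(X;Y) = H(X) + H(Y) - H(X,Y) = 2.5 + 1.07 - 3.44 = 0.13

0.13 bits


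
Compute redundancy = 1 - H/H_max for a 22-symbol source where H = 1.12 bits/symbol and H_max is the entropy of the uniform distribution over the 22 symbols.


H_max = log2(K) = log2(22) = 4.4594 bits/symbol. Redundancy = 1 - H/H_max = 1 - 1.12/4.4594 = 1 - 0.2512 = 0.7488

0.7488


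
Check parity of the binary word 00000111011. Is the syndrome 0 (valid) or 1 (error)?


Syndrome = XOR of all bits = 0 XOR 0 XOR 0 XOR 0 XOR 0 XOR 1 XOR 1 XOR 1 XOR 0 XOR 1 XOR 1 = 1

1


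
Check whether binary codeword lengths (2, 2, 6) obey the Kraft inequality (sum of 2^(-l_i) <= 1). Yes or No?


Kraft sum = sum(2^(-l_i)) = 0.5156, need <= 1. Result: satisfied (a binary prefix-free code with these lengths exists)

Yes


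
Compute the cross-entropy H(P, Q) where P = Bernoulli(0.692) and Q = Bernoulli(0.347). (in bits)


H(P,Q) = -p*log2(q) - (1-p)*log2(1-q). -0.692*log2(0.347) = 1.056679; -0.308*log2(0.653) = 0.189372. H(P,Q) = 1.056679 + 0.189372 = 1.2461

1.2461 bits


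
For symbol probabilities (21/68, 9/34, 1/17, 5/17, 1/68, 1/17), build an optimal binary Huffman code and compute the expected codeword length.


Huffman construction (repeatedly merge the two least-probable nodes; each merge adds 1 bit to every symbol beneath it): 1/68 + 1/17 = 5/68; 1/17 + 5/68 = 9/68; 9/68 + 9/34 = 27/68; 5/17 + 21/68 = 41/68; 27/68 + 41/68 = 1. Resulting codeword lengths (in the order the probabilities were given): (2, 2, 4, 2, 4, 3). L_avg = sum(p_i * l_i) = 21/68*2 + 9/34*2 + 1/17*4 + 5/17*2 + 1/68*4 + 1/17*3 = 75/34 = 2.2059

2.2059 bits


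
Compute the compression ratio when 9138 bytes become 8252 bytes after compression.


Ratio = original / compressed = 9138 / 8252 = 1.1074

1.1074


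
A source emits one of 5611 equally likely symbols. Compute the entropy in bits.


H = log2(n) = log2(5611) = 12.454

12.454 bits


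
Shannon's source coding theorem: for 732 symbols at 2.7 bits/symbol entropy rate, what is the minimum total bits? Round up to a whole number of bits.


Minimum bits >= n * H = 732 * 2.7 = 1976.4, rounded up to a whole number of bits = 1977

1977 bits


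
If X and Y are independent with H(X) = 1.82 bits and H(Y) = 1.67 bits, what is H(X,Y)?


For independent variables, H(X,Y) = H(X) + H(Y) = 1.82 + 1.67 = 3.49

3.49 bits


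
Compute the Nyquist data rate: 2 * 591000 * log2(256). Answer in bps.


Rate = 2 * B * log2(M) = 2 * 591000 * 8.0 = 9456000.0

9456000.0 bps


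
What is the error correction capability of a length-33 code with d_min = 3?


Correction capability = floor((d-1)/2) = floor((3-1)/2) = 1

1 errors


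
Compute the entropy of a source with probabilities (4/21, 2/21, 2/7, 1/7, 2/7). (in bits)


H = -sum(p_i * log2(p_i)). Terms: -(4/21)*log2(4/21) = 0.455680; -(2/21)*log2(2/21) = 0.323078; -(2/7)*log2(2/7) = 0.516387; -(1/7)*log2(1/7) = 0.401051; -(2/7)*log2(2/7) = 0.516387. H = 0.455680 + 0.323078 + 0.516387 + 0.401051 + 0.516387 = 2.2126

2.2126 bits
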